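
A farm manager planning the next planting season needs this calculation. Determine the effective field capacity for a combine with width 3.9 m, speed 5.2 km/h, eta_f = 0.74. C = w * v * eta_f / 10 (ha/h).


C = w * v * eta_f / 10
  = 3.9 * 5.2 * 0.74 / 10
  = 15.01 / 10
  = 1.50 ha/h


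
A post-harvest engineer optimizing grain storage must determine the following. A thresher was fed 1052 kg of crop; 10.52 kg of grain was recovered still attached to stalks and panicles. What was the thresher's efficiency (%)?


eta = (total - unthreshed) / total * 100
    = (1052 - 10.52) / 1052 * 100
    = 1041.48 / 1052 * 100
    = 99%


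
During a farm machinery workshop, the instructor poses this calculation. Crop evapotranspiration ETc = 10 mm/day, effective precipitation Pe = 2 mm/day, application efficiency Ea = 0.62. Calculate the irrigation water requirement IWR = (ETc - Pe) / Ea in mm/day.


IWR = (ETc - Pe) / Ea
    = (10 - 2) / 0.62
    = 8 / 0.62
    = 12.90 mm/day


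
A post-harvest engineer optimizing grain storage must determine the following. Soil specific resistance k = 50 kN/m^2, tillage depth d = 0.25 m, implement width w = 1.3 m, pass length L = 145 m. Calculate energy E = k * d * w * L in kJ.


E = k * d * w * L
  = 50 * 0.25 * 1.3 * 145
  = 2356.25 kJ


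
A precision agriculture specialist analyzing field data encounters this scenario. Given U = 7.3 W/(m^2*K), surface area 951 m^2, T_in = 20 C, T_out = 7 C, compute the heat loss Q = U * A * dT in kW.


dT = 20 - (7) = 13 K
Q = U * A * dT
  = 7.3 * 951 * 13
  = 90249.90 W = 90.25 kW


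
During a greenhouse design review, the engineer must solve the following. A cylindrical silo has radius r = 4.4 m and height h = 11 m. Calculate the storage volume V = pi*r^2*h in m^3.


V = pi * r^2 * h
  = pi * 4.4^2 * 11
  = pi * 19.36 * 11
  = 669.03 m^3


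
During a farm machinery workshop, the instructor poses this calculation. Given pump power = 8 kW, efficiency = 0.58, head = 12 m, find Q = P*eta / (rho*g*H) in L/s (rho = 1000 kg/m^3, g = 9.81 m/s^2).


Q = (P * 1000 * eta) / (rho * g * H)
  = (8 * 1000 * 0.58) / (1000 * 9.81 * 12)
  = 4640 / 117720
  = 0.03942 m^3/s = 39.42 L/s


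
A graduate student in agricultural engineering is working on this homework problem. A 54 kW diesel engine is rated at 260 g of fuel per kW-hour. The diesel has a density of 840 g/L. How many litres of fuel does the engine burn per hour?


FC = P * BSFC / rho_fuel
   = 54 * 260 / 840
   = 14040 / 840
   = 16.71 L/h


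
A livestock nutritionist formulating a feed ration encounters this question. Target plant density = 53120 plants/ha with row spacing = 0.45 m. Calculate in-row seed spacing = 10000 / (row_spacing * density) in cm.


spacing = 10000 / (row_sp * density)
        = 10000 / (0.45 * 53120)
        = 10000 / 23904
        = 0.41834 m = 41.83 cm


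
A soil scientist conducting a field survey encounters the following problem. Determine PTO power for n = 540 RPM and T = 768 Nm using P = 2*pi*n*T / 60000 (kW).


P = 2*pi*n*T / 60000
  = 2*pi * 540 * 768 / 60000
  = 2605762.61 / 60000
  = 43.43 kW


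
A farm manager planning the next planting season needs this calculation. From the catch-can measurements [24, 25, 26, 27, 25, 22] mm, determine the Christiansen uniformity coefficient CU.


xbar = 149 / 6 = 24.833
sum|xi - xbar| = 7.333
CU = 100 * (1 - 7.333 / (6 * 24.833))
   = 100 * (1 - 0.0492)
   = 95.08%


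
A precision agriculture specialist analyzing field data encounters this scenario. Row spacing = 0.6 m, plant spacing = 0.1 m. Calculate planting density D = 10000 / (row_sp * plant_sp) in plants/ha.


D = 10000 / (row_sp * plant_sp)
  = 10000 / (0.6 * 0.1)
  = 10000 / 0.0600
  = 166666.67 plants/ha


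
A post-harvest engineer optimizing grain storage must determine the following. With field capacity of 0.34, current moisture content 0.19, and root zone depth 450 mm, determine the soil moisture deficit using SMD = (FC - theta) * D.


SMD = (FC - theta) * D
    = (0.34 - 0.19) * 450
    = 0.150 * 450
    = 67.50 mm


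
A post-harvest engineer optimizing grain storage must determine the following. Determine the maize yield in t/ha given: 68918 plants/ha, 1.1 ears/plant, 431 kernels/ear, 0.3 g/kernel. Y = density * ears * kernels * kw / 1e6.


Y = density * ears * kernels * kw
  = 68918 * 1.1 * 431 * 0.3 g/ha
  = 9802207.14 g/ha
  = 9802.21 kg/ha = 9.80 t/ha


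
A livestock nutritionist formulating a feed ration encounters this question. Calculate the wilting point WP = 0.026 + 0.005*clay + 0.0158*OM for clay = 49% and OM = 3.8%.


WP = 0.026 + 0.005*49 + 0.0158*3.8
   = 0.026 + 0.2450 + 0.0600
   = 0.3310


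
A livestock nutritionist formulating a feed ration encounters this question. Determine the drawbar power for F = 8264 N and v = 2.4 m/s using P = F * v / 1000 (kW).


P = F * v / 1000
  = 8264 * 2.4 / 1000
  = 19833.60 / 1000
  = 19.83 kW


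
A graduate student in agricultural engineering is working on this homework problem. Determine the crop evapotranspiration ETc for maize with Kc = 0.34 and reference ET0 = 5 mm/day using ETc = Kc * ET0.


ETc = Kc * ET0
    = 0.34 * 5
    = 1.70 mm/day


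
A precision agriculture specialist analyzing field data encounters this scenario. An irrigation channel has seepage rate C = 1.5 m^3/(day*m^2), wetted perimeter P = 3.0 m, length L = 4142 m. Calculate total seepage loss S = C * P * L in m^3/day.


S = C * P * L
  = 1.5 * 3.0 * 4142
  = 18639 m^3/day


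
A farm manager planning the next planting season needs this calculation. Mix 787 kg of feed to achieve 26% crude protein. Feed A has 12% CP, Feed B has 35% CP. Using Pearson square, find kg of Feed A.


parts_A = CP_b - target = 35 - 26 = 9
parts_B = target - CP_a = 26 - 12 = 14
total_parts = 9 + 14 = 23
Feed A = 787 * 9 / 23 = 307.96 kg
Feed B = 787 * 14 / 23 = 479.04 kg

307.96 kg


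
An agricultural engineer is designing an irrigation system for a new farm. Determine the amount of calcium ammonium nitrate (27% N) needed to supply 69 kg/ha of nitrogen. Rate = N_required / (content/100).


Rate = N_required / (N_content / 100)
     = 69 / (27 / 100)
     = 69 / 0.27
     = 255.56 kg/ha


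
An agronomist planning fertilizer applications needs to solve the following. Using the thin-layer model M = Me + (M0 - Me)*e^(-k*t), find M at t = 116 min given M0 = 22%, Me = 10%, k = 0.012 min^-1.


M = Me + (M0 - Me) * e^(-k*t)
  = 10 + (22 - 10) * e^(-0.012*116)
  = 10 + 12 * e^(-1.392)
  = 10 + 12 * 0.24858
  = 10 + 2.9829
  = 12.98%


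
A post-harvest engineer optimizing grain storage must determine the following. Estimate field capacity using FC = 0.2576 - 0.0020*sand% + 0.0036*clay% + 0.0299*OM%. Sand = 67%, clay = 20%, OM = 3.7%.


FC = 0.2576 - 0.0020*67 + 0.0036*20 + 0.0299*3.7
   = 0.2576 - 0.1340 + 0.0720 + 0.1106
   = 0.3062


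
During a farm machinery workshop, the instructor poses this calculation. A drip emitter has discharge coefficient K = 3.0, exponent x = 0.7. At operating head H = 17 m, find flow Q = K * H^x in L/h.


Q = K * H^x
  = 3.0 * 17^0.7
  = 3.0 * 7.2663
  = 21.80 L/h


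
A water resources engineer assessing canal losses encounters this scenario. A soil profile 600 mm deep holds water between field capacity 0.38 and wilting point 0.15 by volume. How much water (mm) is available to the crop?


AW = (FC - WP) * D
   = (0.38 - 0.15) * 600
   = 0.23 * 600
   = 138 mm


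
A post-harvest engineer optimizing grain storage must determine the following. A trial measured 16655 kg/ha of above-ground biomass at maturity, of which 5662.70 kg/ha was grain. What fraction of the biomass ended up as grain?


HI = grain_yield / biomass
   = 5662.70 / 16655
   = 0.34


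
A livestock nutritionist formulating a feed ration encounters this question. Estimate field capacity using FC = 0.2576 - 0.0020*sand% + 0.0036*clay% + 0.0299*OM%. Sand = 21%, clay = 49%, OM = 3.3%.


FC = 0.2576 - 0.0020*21 + 0.0036*49 + 0.0299*3.3
   = 0.2576 - 0.0420 + 0.1764 + 0.0987
   = 0.4907


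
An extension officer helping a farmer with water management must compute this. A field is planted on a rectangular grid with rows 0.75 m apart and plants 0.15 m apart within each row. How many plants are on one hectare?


D = 10000 / (row_sp * plant_sp)
  = 10000 / (0.75 * 0.15)
  = 10000 / 0.1125
  = 88888.89 plants/ha


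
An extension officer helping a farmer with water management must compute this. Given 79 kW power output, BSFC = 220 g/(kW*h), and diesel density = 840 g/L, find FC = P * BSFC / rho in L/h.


FC = P * BSFC / rho_fuel
   = 79 * 220 / 840
   = 17380 / 840
   = 20.69 L/h


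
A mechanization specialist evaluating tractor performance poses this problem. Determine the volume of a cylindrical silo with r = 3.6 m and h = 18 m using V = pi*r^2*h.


V = pi * r^2 * h
  = pi * 3.6^2 * 18
  = pi * 12.96 * 18
  = 732.87 m^3


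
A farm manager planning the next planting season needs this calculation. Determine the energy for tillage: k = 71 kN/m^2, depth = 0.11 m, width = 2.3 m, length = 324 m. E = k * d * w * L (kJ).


E = k * d * w * L
  = 71 * 0.11 * 2.3 * 324
  = 5820.01 kJ


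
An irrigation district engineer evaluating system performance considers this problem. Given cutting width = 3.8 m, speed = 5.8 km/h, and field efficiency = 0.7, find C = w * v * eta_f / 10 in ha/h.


C = w * v * eta_f / 10
  = 3.8 * 5.8 * 0.7 / 10
  = 15.43 / 10
  = 1.54 ha/h


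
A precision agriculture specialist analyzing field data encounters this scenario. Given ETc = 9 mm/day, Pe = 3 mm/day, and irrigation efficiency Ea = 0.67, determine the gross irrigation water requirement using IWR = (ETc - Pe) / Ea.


IWR = (ETc - Pe) / Ea
    = (9 - 3) / 0.67
    = 6 / 0.67
    = 8.96 mm/day


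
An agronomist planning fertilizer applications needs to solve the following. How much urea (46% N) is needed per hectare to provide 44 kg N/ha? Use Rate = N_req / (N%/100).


Rate = N_required / (N_content / 100)
     = 44 / (46 / 100)
     = 44 / 0.46
     = 95.65 kg/ha


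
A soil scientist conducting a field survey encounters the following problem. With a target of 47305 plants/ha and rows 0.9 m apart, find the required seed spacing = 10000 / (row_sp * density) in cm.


spacing = 10000 / (row_sp * density)
        = 10000 / (0.9 * 47305)
        = 10000 / 42574.50
        = 0.23488 m = 23.49 cm


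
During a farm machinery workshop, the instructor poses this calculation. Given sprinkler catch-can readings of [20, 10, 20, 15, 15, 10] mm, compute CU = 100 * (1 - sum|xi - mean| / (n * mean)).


xbar = 90 / 6 = 15
sum|xi - xbar| = 20
CU = 100 * (1 - 20 / (6 * 15))
   = 100 * (1 - 0.2222)
   = 77.78%


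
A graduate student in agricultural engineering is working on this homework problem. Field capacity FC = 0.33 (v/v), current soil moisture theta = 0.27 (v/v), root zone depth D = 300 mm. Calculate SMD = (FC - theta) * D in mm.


SMD = (FC - theta) * D
    = (0.33 - 0.27) * 300
    = 0.060 * 300
    = 18 mm


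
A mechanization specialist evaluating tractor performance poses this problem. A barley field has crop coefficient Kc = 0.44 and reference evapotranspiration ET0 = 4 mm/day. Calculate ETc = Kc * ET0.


ETc = Kc * ET0
    = 0.44 * 4
    = 1.76 mm/day


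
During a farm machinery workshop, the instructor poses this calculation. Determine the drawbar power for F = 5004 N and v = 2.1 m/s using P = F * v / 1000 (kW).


P = F * v / 1000
  = 5004 * 2.1 / 1000
  = 10508.40 / 1000
  = 10.51 kW


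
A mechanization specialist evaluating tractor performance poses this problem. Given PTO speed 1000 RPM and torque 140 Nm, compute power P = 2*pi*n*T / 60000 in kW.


P = 2*pi*n*T / 60000
  = 2*pi * 1000 * 140 / 60000
  = 879645.94 / 60000
  = 14.66 kW


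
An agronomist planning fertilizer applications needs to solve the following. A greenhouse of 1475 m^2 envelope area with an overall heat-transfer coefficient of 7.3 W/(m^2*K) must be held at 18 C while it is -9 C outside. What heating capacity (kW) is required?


dT = 18 - (-9) = 27 K
Q = U * A * dT
  = 7.3 * 1475 * 27
  = 290722.50 W = 290.72 kW


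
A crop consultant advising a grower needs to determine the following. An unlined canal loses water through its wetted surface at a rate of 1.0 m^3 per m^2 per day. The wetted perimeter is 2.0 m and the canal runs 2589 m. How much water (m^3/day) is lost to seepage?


S = C * P * L
  = 1.0 * 2.0 * 2589
  = 5178 m^3/day


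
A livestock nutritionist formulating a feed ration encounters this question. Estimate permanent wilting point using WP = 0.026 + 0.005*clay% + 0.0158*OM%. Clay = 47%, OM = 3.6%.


WP = 0.026 + 0.005*47 + 0.0158*3.6
   = 0.026 + 0.2350 + 0.0569
   = 0.3179


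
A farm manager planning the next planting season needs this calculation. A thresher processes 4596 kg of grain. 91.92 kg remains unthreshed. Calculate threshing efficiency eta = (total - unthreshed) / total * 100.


eta = (total - unthreshed) / total * 100
    = (4596 - 91.92) / 4596 * 100
    = 4504.08 / 4596 * 100
    = 98%


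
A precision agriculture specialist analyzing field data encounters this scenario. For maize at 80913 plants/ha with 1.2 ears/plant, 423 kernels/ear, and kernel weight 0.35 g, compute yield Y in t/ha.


Y = density * ears * kernels * kw
  = 80913 * 1.2 * 423 * 0.35 g/ha
  = 14375003.58 g/ha
  = 14375.00 kg/ha = 14.38 t/ha


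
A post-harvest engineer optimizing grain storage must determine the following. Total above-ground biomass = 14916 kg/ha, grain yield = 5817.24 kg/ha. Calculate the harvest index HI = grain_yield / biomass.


HI = grain_yield / biomass
   = 5817.24 / 14916
   = 0.39


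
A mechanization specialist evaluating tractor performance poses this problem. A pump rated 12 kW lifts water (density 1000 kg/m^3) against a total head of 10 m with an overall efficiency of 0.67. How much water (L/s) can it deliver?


Q = (P * 1000 * eta) / (rho * g * H)
  = (12 * 1000 * 0.67) / (1000 * 9.81 * 10)
  = 8040 / 98100
  = 0.08196 m^3/s = 81.96 L/s


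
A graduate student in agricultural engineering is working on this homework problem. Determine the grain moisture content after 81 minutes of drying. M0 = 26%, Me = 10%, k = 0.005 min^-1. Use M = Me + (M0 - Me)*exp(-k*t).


M = Me + (M0 - Me) * e^(-k*t)
  = 10 + (26 - 10) * e^(-0.005*81)
  = 10 + 16 * e^(-0.405)
  = 10 + 16 * 0.66698
  = 10 + 10.6716
  = 20.67%


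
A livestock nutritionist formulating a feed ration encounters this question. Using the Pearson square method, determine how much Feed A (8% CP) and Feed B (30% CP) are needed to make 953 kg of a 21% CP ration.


parts_A = CP_b - target = 30 - 21 = 9
parts_B = target - CP_a = 21 - 8 = 13
total_parts = 9 + 13 = 22
Feed A = 953 * 9 / 22 = 389.86 kg
Feed B = 953 * 13 / 22 = 563.14 kg

389.86 kg


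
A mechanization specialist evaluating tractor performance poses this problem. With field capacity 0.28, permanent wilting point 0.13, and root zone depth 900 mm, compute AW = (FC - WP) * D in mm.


AW = (FC - WP) * D
   = (0.28 - 0.13) * 900
   = 0.15 * 900
   = 135 mm


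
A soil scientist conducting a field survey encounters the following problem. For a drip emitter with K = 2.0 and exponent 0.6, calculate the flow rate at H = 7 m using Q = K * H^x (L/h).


Q = K * H^x
  = 2.0 * 7^0.6
  = 2.0 * 3.2141
  = 6.43 L/h


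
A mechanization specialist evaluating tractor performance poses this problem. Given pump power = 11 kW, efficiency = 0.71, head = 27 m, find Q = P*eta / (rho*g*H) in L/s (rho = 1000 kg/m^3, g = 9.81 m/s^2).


Q = (P * 1000 * eta) / (rho * g * H)
  = (11 * 1000 * 0.71) / (1000 * 9.81 * 27)
  = 7810 / 264870
  = 0.02949 m^3/s = 29.49 L/s


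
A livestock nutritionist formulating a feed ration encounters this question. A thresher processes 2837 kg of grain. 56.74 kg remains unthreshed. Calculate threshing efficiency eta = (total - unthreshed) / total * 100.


eta = (total - unthreshed) / total * 100
    = (2837 - 56.74) / 2837 * 100
    = 2780.26 / 2837 * 100
    = 98%


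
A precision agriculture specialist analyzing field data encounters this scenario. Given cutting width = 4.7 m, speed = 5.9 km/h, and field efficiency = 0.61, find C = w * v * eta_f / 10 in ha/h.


C = w * v * eta_f / 10
  = 4.7 * 5.9 * 0.61 / 10
  = 16.92 / 10
  = 1.69 ha/h


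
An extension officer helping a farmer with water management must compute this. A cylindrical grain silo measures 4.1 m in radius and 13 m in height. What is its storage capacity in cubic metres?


V = pi * r^2 * h
  = pi * 4.1^2 * 13
  = pi * 16.81 * 13
  = 686.53 m^3


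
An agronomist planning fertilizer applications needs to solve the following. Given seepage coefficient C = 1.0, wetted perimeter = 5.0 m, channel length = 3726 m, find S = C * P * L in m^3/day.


S = C * P * L
  = 1.0 * 5.0 * 3726
  = 18630 m^3/day


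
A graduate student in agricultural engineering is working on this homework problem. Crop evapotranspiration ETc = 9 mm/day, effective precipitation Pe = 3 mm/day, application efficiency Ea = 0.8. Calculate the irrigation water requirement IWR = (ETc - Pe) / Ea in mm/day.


IWR = (ETc - Pe) / Ea
    = (9 - 3) / 0.8
    = 6 / 0.8
    = 7.50 mm/day


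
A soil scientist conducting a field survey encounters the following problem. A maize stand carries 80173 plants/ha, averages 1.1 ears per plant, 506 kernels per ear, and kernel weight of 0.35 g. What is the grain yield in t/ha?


Y = density * ears * kernels * kw
  = 80173 * 1.1 * 506 * 0.35 g/ha
  = 15618502.13 g/ha
  = 15618.50 kg/ha = 15.62 t/ha


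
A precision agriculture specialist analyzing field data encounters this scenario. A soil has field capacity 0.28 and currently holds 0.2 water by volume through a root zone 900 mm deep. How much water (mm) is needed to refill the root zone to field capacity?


SMD = (FC - theta) * D
    = (0.28 - 0.2) * 900
    = 0.080 * 900
    = 72 mm


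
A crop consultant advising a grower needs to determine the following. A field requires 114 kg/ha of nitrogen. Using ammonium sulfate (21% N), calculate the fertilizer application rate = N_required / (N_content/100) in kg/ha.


Rate = N_required / (N_content / 100)
     = 114 / (21 / 100)
     = 114 / 0.21
     = 542.86 kg/ha


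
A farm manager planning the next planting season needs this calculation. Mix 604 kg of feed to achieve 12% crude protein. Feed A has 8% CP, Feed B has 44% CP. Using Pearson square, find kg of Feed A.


parts_A = CP_b - target = 44 - 12 = 32
parts_B = target - CP_a = 12 - 8 = 4
total_parts = 32 + 4 = 36
Feed A = 604 * 32 / 36 = 536.89 kg
Feed B = 604 * 4 / 36 = 67.11 kg

536.89 kg


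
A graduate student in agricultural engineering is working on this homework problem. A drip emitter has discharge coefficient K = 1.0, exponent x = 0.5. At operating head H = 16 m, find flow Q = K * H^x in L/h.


Q = K * H^x
  = 1.0 * 16^0.5
  = 1.0 * 4
  = 4 L/h


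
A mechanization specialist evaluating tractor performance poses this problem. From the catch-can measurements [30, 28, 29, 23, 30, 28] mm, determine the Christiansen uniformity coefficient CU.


xbar = 168 / 6 = 28
sum|xi - xbar| = 10
CU = 100 * (1 - 10 / (6 * 28))
   = 100 * (1 - 0.0595)
   = 94.05%


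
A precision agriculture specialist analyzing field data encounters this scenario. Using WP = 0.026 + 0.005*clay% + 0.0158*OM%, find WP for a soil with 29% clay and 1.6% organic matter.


WP = 0.026 + 0.005*29 + 0.0158*1.6
   = 0.026 + 0.1450 + 0.0253
   = 0.1963


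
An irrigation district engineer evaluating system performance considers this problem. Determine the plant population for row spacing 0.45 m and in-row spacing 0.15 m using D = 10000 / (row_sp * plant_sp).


D = 10000 / (row_sp * plant_sp)
  = 10000 / (0.45 * 0.15)
  = 10000 / 0.0675
  = 148148.15 plants/ha


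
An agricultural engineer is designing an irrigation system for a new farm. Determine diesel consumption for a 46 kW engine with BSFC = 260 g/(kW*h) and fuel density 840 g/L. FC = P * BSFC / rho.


FC = P * BSFC / rho_fuel
   = 46 * 260 / 840
   = 11960 / 840
   = 14.24 L/h


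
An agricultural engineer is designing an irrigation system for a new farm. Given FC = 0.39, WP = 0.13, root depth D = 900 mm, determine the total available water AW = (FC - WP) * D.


AW = (FC - WP) * D
   = (0.39 - 0.13) * 900
   = 0.26 * 900
   = 234 mm


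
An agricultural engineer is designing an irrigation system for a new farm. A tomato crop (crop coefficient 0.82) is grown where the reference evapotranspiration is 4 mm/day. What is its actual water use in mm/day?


ETc = Kc * ET0
    = 0.82 * 4
    = 3.28 mm/day


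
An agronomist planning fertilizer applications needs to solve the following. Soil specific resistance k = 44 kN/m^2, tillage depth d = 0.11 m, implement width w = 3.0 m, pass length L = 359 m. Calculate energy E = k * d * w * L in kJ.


E = k * d * w * L
  = 44 * 0.11 * 3.0 * 359
  = 5212.68 kJ


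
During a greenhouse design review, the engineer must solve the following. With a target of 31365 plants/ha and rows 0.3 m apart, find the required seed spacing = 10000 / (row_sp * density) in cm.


spacing = 10000 / (row_sp * density)
        = 10000 / (0.3 * 31365)
        = 10000 / 9409.50
        = 1.06276 m = 106.28 cm


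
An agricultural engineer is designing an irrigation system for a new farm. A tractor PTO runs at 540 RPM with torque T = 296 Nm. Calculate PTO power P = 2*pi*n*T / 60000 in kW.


P = 2*pi*n*T / 60000
  = 2*pi * 540 * 296 / 60000
  = 1004304.34 / 60000
  = 16.74 kW


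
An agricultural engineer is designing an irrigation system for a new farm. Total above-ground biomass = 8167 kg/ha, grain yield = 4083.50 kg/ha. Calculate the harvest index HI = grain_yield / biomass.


HI = grain_yield / biomass
   = 4083.50 / 8167
   = 0.50


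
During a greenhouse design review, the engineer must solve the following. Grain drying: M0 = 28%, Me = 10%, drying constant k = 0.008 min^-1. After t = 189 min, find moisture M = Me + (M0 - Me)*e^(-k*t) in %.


M = Me + (M0 - Me) * e^(-k*t)
  = 10 + (28 - 10) * e^(-0.008*189)
  = 10 + 18 * e^(-1.512)
  = 10 + 18 * 0.22047
  = 10 + 3.9684
  = 13.97%


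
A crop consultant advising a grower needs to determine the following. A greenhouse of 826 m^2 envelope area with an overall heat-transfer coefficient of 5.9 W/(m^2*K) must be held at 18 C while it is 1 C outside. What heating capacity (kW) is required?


dT = 18 - (1) = 17 K
Q = U * A * dT
  = 5.9 * 826 * 17
  = 82847.80 W = 82.85 kW


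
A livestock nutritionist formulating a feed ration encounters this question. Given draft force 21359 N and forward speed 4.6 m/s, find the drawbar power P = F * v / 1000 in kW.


P = F * v / 1000
  = 21359 * 4.6 / 1000
  = 98251.40 / 1000
  = 98.25 kW


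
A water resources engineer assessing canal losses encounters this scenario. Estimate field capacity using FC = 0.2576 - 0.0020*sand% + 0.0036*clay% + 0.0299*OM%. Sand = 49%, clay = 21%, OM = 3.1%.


FC = 0.2576 - 0.0020*49 + 0.0036*21 + 0.0299*3.1
   = 0.2576 - 0.0980 + 0.0756 + 0.0927
   = 0.3279


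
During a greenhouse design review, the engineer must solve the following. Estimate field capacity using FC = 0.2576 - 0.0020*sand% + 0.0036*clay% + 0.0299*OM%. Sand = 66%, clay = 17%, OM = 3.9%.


FC = 0.2576 - 0.0020*66 + 0.0036*17 + 0.0299*3.9
   = 0.2576 - 0.1320 + 0.0612 + 0.1166
   = 0.3034


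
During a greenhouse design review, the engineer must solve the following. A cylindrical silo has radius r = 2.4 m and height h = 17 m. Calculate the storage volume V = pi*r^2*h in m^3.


V = pi * r^2 * h
  = pi * 2.4^2 * 17
  = pi * 5.76 * 17
  = 307.62 m^3


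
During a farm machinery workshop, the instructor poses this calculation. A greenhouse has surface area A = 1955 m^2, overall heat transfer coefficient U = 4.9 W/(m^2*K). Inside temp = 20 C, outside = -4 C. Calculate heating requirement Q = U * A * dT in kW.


dT = 20 - (-4) = 24 K
Q = U * A * dT
  = 4.9 * 1955 * 24
  = 229908 W = 229.91 kW


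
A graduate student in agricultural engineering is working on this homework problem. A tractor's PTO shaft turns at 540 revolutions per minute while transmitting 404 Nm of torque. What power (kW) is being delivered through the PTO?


P = 2*pi*n*T / 60000
  = 2*pi * 540 * 404 / 60000
  = 1370739.71 / 60000
  = 22.85 kW


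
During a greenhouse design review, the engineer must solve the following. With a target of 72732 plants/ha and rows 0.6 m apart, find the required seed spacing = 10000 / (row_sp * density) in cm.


spacing = 10000 / (row_sp * density)
        = 10000 / (0.6 * 72732)
        = 10000 / 43639.20
        = 0.22915 m = 22.92 cm


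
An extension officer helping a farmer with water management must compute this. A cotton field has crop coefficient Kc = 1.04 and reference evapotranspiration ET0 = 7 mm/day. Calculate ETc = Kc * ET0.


ETc = Kc * ET0
    = 1.04 * 7
    = 7.28 mm/day


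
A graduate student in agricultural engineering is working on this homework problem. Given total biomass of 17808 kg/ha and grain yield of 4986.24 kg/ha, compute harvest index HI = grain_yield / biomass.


HI = grain_yield / biomass
   = 4986.24 / 17808
   = 0.28


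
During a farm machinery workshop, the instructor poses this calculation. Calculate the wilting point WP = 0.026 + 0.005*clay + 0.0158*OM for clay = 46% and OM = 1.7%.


WP = 0.026 + 0.005*46 + 0.0158*1.7
   = 0.026 + 0.2300 + 0.0269
   = 0.2829


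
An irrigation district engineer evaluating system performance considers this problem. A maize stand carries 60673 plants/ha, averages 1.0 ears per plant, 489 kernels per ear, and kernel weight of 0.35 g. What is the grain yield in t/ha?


Y = density * ears * kernels * kw
  = 60673 * 1.0 * 489 * 0.35 g/ha
  = 10384183.95 g/ha
  = 10384.18 kg/ha = 10.38 t/ha


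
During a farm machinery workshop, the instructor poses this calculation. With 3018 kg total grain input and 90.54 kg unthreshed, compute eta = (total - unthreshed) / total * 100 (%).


eta = (total - unthreshed) / total * 100
    = (3018 - 90.54) / 3018 * 100
    = 2927.46 / 3018 * 100
    = 97%


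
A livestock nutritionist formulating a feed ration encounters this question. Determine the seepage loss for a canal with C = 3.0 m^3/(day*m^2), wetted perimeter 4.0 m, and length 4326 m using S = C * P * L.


S = C * P * L
  = 3.0 * 4.0 * 4326
  = 51912 m^3/day


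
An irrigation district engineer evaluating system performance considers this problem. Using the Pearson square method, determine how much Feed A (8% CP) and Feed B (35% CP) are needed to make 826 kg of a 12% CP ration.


parts_A = CP_b - target = 35 - 12 = 23
parts_B = target - CP_a = 12 - 8 = 4
total_parts = 23 + 4 = 27
Feed A = 826 * 23 / 27 = 703.63 kg
Feed B = 826 * 4 / 27 = 122.37 kg

703.63 kg


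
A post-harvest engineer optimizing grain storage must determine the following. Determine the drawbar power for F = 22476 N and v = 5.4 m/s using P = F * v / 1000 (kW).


P = F * v / 1000
  = 22476 * 5.4 / 1000
  = 121370.40 / 1000
  = 121.37 kW


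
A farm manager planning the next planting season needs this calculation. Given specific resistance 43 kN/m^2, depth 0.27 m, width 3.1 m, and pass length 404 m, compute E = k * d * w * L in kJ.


E = k * d * w * L
  = 43 * 0.27 * 3.1 * 404
  = 14540.36 kJ


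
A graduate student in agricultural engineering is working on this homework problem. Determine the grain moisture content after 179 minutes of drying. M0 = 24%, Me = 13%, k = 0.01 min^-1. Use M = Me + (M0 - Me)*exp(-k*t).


M = Me + (M0 - Me) * e^(-k*t)
  = 13 + (24 - 13) * e^(-0.01*179)
  = 13 + 11 * e^(-1.790)
  = 13 + 11 * 0.16696
  = 13 + 1.8366
  = 14.84%


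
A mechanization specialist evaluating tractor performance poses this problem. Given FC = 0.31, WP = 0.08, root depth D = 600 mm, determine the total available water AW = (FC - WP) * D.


AW = (FC - WP) * D
   = (0.31 - 0.08) * 600
   = 0.23 * 600
   = 138 mm


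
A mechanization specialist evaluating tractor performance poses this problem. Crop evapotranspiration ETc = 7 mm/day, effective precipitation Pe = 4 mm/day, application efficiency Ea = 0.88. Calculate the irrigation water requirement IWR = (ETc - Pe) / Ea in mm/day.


IWR = (ETc - Pe) / Ea
    = (7 - 4) / 0.88
    = 3 / 0.88
    = 3.41 mm/day


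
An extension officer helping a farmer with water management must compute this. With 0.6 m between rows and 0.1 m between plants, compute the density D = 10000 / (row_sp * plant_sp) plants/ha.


D = 10000 / (row_sp * plant_sp)
  = 10000 / (0.6 * 0.1)
  = 10000 / 0.0600
  = 166666.67 plants/ha


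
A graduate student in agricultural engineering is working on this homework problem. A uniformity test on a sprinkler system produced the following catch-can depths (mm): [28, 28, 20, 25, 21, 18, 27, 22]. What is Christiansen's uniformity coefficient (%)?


xbar = 189 / 8 = 23.625
sum|xi - xbar| = 27
CU = 100 * (1 - 27 / (8 * 23.625))
   = 100 * (1 - 0.1429)
   = 85.71%


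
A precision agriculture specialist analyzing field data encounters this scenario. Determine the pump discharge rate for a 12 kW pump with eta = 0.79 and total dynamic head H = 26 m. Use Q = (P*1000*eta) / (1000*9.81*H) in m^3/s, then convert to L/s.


Q = (P * 1000 * eta) / (rho * g * H)
  = (12 * 1000 * 0.79) / (1000 * 9.81 * 26)
  = 9480 / 255060
  = 0.03717 m^3/s = 37.17 L/s


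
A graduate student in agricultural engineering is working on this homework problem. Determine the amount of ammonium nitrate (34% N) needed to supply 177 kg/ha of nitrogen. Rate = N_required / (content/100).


Rate = N_required / (N_content / 100)
     = 177 / (34 / 100)
     = 177 / 0.34
     = 520.59 kg/ha


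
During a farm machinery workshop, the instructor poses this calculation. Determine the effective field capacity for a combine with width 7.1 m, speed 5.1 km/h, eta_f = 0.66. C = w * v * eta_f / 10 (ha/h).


C = w * v * eta_f / 10
  = 7.1 * 5.1 * 0.66 / 10
  = 23.90 / 10
  = 2.39 ha/h


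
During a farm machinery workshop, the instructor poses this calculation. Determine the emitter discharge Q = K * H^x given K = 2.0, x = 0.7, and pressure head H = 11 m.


Q = K * H^x
  = 2.0 * 11^0.7
  = 2.0 * 5.3577
  = 10.72 L/h


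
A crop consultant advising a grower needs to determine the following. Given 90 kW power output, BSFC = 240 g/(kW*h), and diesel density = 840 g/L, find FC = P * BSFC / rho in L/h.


FC = P * BSFC / rho_fuel
   = 90 * 240 / 840
   = 21600 / 840
   = 25.71 L/h


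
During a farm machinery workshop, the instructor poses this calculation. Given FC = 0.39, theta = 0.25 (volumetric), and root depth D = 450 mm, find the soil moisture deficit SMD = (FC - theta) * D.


SMD = (FC - theta) * D
    = (0.39 - 0.25) * 450
    = 0.140 * 450
    = 63 mm


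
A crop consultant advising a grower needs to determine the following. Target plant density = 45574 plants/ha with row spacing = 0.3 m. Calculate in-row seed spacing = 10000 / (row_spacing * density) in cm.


spacing = 10000 / (row_sp * density)
        = 10000 / (0.3 * 45574)
        = 10000 / 13672.20
        = 0.73141 m = 73.14 cm


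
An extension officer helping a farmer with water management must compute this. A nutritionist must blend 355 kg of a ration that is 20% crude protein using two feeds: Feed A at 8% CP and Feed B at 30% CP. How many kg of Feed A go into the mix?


parts_A = CP_b - target = 30 - 20 = 10
parts_B = target - CP_a = 20 - 8 = 12
total_parts = 10 + 12 = 22
Feed A = 355 * 10 / 22 = 161.36 kg
Feed B = 355 * 12 / 22 = 193.64 kg

161.36 kg


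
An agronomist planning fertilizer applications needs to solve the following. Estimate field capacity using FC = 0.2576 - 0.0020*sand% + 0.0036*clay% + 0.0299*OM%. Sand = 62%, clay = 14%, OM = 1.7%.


FC = 0.2576 - 0.0020*62 + 0.0036*14 + 0.0299*1.7
   = 0.2576 - 0.1240 + 0.0504 + 0.0508
   = 0.2348


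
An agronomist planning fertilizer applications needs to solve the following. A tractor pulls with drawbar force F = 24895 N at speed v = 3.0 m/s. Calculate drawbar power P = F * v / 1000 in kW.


P = F * v / 1000
  = 24895 * 3.0 / 1000
  = 74685 / 1000
  = 74.69 kW


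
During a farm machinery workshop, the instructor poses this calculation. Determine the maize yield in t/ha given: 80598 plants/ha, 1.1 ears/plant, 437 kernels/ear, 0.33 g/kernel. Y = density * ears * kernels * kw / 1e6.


Y = density * ears * kernels * kw
  = 80598 * 1.1 * 437 * 0.33 g/ha
  = 12785341.34 g/ha
  = 12785.34 kg/ha = 12.79 t/ha


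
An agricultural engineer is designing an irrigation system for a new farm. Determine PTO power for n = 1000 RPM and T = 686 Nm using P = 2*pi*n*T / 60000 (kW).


P = 2*pi*n*T / 60000
  = 2*pi * 1000 * 686 / 60000
  = 4310265.12 / 60000
  = 71.84 kW


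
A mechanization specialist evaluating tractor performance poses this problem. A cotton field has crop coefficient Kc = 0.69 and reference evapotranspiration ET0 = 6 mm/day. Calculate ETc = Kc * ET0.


ETc = Kc * ET0
    = 0.69 * 6
    = 4.14 mm/day


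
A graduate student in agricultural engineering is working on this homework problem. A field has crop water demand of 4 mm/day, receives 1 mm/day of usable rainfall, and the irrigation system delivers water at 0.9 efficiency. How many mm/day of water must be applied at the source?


IWR = (ETc - Pe) / Ea
    = (4 - 1) / 0.9
    = 3 / 0.9
    = 3.33 mm/day


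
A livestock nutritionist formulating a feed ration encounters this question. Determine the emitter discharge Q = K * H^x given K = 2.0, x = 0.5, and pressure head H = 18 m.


Q = K * H^x
  = 2.0 * 18^0.5
  = 2.0 * 4.2426
  = 8.49 L/h


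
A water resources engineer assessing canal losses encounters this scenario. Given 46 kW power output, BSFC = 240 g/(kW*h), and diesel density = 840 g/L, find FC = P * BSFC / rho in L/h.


FC = P * BSFC / rho_fuel
   = 46 * 240 / 840
   = 11040 / 840
   = 13.14 L/h


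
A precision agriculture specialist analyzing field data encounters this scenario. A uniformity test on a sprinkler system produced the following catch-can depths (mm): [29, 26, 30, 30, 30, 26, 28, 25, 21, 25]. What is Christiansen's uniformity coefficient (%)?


xbar = 270 / 10 = 27
sum|xi - xbar| = 24
CU = 100 * (1 - 24 / (10 * 27))
   = 100 * (1 - 0.0889)
   = 91.11%


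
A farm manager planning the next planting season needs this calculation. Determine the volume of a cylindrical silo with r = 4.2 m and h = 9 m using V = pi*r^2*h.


V = pi * r^2 * h
  = pi * 4.2^2 * 9
  = pi * 17.64 * 9
  = 498.76 m^3


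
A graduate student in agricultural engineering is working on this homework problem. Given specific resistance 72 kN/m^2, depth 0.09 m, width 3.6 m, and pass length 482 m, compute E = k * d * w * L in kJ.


E = k * d * w * L
  = 72 * 0.09 * 3.6 * 482
  = 11244.10 kJ


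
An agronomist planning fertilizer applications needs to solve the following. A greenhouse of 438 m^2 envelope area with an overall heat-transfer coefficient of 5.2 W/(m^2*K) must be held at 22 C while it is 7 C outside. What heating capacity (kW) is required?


dT = 22 - (7) = 15 K
Q = U * A * dT
  = 5.2 * 438 * 15
  = 34164 W = 34.16 kW


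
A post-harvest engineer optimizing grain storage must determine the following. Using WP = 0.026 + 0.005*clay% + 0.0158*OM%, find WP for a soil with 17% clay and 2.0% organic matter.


WP = 0.026 + 0.005*17 + 0.0158*2.0
   = 0.026 + 0.0850 + 0.0316
   = 0.1426


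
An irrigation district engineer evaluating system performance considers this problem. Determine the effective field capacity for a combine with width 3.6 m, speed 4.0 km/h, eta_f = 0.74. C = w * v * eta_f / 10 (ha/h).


C = w * v * eta_f / 10
  = 3.6 * 4.0 * 0.74 / 10
  = 10.66 / 10
  = 1.07 ha/h


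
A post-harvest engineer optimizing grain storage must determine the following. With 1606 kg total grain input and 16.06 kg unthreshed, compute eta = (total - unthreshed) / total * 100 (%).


eta = (total - unthreshed) / total * 100
    = (1606 - 16.06) / 1606 * 100
    = 1589.94 / 1606 * 100
    = 99%


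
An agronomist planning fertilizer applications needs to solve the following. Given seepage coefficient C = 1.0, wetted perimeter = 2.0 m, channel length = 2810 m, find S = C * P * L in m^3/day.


S = C * P * L
  = 1.0 * 2.0 * 2810
  = 5620 m^3/day


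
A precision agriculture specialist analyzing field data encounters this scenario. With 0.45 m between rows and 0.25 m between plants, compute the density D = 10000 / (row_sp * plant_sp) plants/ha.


D = 10000 / (row_sp * plant_sp)
  = 10000 / (0.45 * 0.25)
  = 10000 / 0.1125
  = 88888.89 plants/ha


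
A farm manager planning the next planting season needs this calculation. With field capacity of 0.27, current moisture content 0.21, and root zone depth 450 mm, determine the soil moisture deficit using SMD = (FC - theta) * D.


SMD = (FC - theta) * D
    = (0.27 - 0.21) * 450
    = 0.060 * 450
    = 27 mm


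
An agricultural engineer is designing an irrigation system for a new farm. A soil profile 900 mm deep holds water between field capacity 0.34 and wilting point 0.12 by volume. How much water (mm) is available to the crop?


AW = (FC - WP) * D
   = (0.34 - 0.12) * 900
   = 0.22 * 900
   = 198 mm


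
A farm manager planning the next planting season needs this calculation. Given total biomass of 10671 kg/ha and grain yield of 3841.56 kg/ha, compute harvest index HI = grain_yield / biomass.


HI = grain_yield / biomass
   = 3841.56 / 10671
   = 0.36


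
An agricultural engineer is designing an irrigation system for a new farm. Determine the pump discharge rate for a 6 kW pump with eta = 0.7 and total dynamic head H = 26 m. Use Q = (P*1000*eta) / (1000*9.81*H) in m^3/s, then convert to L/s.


Q = (P * 1000 * eta) / (rho * g * H)
  = (6 * 1000 * 0.7) / (1000 * 9.81 * 26)
  = 4200 / 255060
  = 0.01647 m^3/s = 16.47 L/s


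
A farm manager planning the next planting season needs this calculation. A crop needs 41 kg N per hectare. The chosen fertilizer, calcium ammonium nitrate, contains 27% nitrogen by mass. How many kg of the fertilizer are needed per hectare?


Rate = N_required / (N_content / 100)
     = 41 / (27 / 100)
     = 41 / 0.27
     = 151.85 kg/ha


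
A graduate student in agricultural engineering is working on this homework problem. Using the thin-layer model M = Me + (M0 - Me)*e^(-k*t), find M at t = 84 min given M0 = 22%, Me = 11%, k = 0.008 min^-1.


M = Me + (M0 - Me) * e^(-k*t)
  = 11 + (22 - 11) * e^(-0.008*84)
  = 11 + 11 * e^(-0.672)
  = 11 + 11 * 0.51069
  = 11 + 5.6175
  = 16.62%


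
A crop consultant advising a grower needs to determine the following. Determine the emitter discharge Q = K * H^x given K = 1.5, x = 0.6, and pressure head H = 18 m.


Q = K * H^x
  = 1.5 * 18^0.6
  = 1.5 * 5.6645
  = 8.50 L/h


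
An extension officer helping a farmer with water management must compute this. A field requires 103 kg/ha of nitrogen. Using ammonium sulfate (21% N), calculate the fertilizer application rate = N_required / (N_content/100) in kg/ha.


Rate = N_required / (N_content / 100)
     = 103 / (21 / 100)
     = 103 / 0.21
     = 490.48 kg/ha


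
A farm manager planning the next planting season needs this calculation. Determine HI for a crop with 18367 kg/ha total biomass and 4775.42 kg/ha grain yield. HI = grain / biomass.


HI = grain_yield / biomass
   = 4775.42 / 18367
   = 0.26


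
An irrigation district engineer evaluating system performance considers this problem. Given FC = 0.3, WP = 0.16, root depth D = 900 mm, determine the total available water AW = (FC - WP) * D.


AW = (FC - WP) * D
   = (0.3 - 0.16) * 900
   = 0.14 * 900
   = 126 mm


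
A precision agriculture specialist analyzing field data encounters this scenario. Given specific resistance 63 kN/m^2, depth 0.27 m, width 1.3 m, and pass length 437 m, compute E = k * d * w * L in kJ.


E = k * d * w * L
  = 63 * 0.27 * 1.3 * 437
  = 9663.38 kJ
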